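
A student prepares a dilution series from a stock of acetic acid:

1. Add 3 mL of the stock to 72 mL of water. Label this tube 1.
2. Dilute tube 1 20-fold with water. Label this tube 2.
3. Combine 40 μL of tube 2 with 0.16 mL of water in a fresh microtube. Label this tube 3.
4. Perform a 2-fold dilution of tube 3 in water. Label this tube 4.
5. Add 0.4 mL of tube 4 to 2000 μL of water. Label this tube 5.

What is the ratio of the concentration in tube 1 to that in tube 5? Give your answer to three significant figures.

Step 1: 3 mL + 72 mL = 75 mL total → factor 75/3 = 25
Step 2: 20-fold → factor 20
Step 3: 40 μL + 0.16 mL = 200 μL total → factor 200/40 = 5
Step 4: 2-fold → factor 2
Step 5: 0.4 mL + 2000 μL = 2.4 mL total → factor 2.4/0.4 = 6
Dilution factor to tube 1 = 25; to tube 5 = 30000
[tube 1]/[tube 5] = (factor to tube 5)/(factor to tube 1) = 30000/25 = 1.20 × 10^3

1.20 × 10^3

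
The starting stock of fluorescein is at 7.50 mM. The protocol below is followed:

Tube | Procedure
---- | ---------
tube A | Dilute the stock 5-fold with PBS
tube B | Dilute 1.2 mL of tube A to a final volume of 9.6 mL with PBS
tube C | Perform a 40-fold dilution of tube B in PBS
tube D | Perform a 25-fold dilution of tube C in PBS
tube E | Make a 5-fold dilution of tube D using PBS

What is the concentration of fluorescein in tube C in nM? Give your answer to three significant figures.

4.69 × 10^3 nM

Step 1: 5-fold → factor 5
Step 2: 1.2 mL brought to 9.6 mL → factor 9.6/1.2 = 8
Step 3: 40-fold → factor 40
Dilution factor through tube C = 5 × 8 × 40 = 1600
[tube C] = 7.50 mM / 1600 = 0.004687 mM = 4.69 × 10^3 nM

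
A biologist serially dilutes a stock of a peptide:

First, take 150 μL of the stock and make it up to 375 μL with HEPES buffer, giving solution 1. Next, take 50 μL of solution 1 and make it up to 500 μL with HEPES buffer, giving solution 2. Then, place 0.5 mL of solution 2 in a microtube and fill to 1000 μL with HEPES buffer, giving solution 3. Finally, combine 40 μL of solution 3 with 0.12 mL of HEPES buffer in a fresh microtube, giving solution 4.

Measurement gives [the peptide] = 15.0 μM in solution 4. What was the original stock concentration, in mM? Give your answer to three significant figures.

3.00 mM

Step 1: 150 μL brought to 375 μL → factor 375/150 = 2.5
Step 2: 50 μL brought to 500 μL → factor 500/50 = 10
Step 3: 0.5 mL brought to 1000 μL → factor 1/0.5 = 2
Step 4: 40 μL + 0.12 mL = 160 μL total → factor 160/40 = 4
Overall dilution factor = 2.5 × 10 × 2 × 4 = 200
Stock = 15.0 μM × 200 = 3000 μM = 3.00 mM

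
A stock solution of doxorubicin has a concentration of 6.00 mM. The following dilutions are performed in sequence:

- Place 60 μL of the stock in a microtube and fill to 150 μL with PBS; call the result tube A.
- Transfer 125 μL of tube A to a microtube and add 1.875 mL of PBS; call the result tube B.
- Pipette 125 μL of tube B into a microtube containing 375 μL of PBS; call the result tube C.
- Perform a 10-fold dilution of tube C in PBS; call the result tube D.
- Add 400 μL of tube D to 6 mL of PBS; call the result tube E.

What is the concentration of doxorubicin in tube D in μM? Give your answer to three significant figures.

3.75 μM

Step 1: 60 μL brought to 150 μL → factor 150/60 = 2.5
Step 2: 125 μL + 1.875 mL = 2000 μL total → factor 2000/125 = 16
Step 3: 125 μL + 375 μL = 500 μL total → factor 500/125 = 4
Step 4: 10-fold → factor 10
Dilution factor through tube D = 2.5 × 16 × 4 × 10 = 1600
[tube D] = 6.00 mM / 1600 = 0.003750 mM = 3.75 μM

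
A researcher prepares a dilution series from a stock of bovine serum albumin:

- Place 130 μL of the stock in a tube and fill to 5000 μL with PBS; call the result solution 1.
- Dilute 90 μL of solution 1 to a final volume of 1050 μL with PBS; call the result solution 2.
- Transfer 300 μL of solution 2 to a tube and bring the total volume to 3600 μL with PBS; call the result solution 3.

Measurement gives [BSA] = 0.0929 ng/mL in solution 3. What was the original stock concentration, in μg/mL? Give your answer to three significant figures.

Step 1: 130 μL brought to 5000 μL → factor 5000/130 = 38.462
Step 2: 90 μL brought to 1050 μL → factor 1050/90 = 11.667
Step 3: 300 μL brought to 3600 μL → factor 3600/300 = 12
Overall dilution factor = 38.462 × 11.667 × 12 = 5384.6
Stock = 0.0929 ng/mL × 5384.6 = 500.2 ng/mL = 0.500 μg/mL

0.500 μg/mL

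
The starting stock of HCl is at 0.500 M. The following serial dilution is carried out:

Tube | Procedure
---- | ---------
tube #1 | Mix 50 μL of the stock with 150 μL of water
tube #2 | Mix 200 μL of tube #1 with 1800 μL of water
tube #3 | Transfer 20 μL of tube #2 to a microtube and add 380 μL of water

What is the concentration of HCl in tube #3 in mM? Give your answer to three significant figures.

0.625 mM

Step 1: 50 μL + 150 μL = 200 μL total → factor 200/50 = 4
Step 2: 200 μL + 1800 μL = 2000 μL total → factor 2000/200 = 10
Step 3: 20 μL + 380 μL = 400 μL total → factor 400/20 = 20
Overall dilution factor = 4 × 10 × 20 = 800
Final = 0.500 M / 800 = 0.0006250 M = 0.625 mM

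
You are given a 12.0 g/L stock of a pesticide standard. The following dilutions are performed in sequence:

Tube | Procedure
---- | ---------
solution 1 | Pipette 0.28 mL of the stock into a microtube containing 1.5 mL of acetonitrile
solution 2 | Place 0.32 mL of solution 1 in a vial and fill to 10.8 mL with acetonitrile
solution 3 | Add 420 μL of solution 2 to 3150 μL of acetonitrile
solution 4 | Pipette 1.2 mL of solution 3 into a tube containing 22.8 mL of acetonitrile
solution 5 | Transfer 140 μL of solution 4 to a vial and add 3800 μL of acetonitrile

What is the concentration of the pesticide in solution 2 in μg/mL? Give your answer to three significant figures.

Step 1: 0.28 mL + 1.5 mL = 1.78 mL total → factor 1.78/0.28 = 6.3571
Step 2: 0.32 mL brought to 10.8 mL → factor 10.8/0.32 = 33.75
Dilution factor through solution 2 = 6.3571 × 33.75 = 214.55
[solution 2] = 12.0 g/L / 214.55 = 0.05593 g/L = 55.9 μg/mL

55.9 μg/mL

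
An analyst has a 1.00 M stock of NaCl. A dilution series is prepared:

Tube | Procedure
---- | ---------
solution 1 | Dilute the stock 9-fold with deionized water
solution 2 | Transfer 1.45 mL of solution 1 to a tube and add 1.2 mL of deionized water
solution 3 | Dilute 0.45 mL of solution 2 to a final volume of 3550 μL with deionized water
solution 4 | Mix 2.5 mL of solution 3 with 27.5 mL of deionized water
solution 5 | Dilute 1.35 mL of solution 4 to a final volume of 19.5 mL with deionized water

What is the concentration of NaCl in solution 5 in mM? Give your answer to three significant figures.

0.0445 mM

Step 1: 9-fold → factor 9
Step 2: 1.45 mL + 1.2 mL = 2.65 mL total → factor 2.65/1.45 = 1.8276
Step 3: 0.45 mL brought to 3550 μL → factor 3.55/0.45 = 7.8889
Step 4: 2.5 mL + 27.5 mL = 30 mL total → factor 30/2.5 = 12
Step 5: 1.35 mL brought to 19.5 mL → factor 19.5/1.35 = 14.444
Overall dilution factor = 9 × 1.8276 × 7.8889 × 12 × 14.444 = 22491
Final = 1.00 M / 22491 = 4.446 × 10^-5 M = 0.0445 mM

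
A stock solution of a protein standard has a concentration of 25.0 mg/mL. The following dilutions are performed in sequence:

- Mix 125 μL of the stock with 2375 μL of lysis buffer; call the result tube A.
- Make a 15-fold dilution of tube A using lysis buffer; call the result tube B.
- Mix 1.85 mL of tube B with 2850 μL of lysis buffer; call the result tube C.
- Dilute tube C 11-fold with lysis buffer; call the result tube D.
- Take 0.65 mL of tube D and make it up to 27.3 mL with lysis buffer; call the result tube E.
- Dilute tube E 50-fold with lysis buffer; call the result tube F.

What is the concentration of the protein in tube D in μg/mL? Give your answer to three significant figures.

2.98 μg/mL

Step 1: 125 μL + 2375 μL = 2500 μL total → factor 2500/125 = 20
Step 2: 15-fold → factor 15
Step 3: 1.85 mL + 2850 μL = 4.7 mL total → factor 4.7/1.85 = 2.5405
Step 4: 11-fold → factor 11
Dilution factor through tube D = 20 × 15 × 2.5405 × 11 = 8383.8
[tube D] = 25.0 mg/mL / 8383.8 = 0.002982 mg/mL = 2.98 μg/mL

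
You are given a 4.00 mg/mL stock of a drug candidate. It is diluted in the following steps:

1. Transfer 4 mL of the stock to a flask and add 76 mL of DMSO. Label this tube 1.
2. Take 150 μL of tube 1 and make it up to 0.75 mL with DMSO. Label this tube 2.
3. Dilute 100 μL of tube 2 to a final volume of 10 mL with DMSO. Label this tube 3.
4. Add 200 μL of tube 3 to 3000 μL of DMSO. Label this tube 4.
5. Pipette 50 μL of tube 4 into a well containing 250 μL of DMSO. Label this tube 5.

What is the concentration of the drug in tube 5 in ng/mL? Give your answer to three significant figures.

Step 1: 4 mL + 76 mL = 80 mL total → factor 80/4 = 20
Step 2: 150 μL brought to 0.75 mL → factor 750/150 = 5
Step 3: 100 μL brought to 10 mL → factor 10000/100 = 100
Step 4: 200 μL + 3000 μL = 3200 μL total → factor 3200/200 = 16
Step 5: 50 μL + 250 μL = 300 μL total → factor 300/50 = 6
Dilution factor through tube 5 = 20 × 5 × 100 × 16 × 6 = 9.6 × 10^5
[tube 5] = 4.00 mg/mL / 9.6 × 10^5 = 4.167 × 10^-6 mg/mL = 4.17 ng/mL

4.17 ng/mL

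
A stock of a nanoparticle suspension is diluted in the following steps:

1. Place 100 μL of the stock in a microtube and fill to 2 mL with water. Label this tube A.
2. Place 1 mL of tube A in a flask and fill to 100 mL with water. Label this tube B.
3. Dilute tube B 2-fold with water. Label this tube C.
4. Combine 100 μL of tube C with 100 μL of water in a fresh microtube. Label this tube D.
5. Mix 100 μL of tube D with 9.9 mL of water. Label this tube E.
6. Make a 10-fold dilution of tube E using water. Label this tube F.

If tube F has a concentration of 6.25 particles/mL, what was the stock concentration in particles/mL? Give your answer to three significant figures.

Step 1: 100 μL brought to 2 mL → factor 2000/100 = 20
Step 2: 1 mL brought to 100 mL → factor 100/1 = 100
Step 3: 2-fold → factor 2
Step 4: 100 μL + 100 μL = 200 μL total → factor 200/100 = 2
Step 5: 100 μL + 9.9 mL = 10000 μL total → factor 10000/100 = 100
Step 6: 10-fold → factor 10
Overall dilution factor = 20 × 100 × 2 × 2 × 100 × 10 = 8 × 10^6
Stock = 6.25 particles/mL × 8 × 10^6 = 5.00 × 10^7 particles/mL

5.00 × 10^7 particles/mL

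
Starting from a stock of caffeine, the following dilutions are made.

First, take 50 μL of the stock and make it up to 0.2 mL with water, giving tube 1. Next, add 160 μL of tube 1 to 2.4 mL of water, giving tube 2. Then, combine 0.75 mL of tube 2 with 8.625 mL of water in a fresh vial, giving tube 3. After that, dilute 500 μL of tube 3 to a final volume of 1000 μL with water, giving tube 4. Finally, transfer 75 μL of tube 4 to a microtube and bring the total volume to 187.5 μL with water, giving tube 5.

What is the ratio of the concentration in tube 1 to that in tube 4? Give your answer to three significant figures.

400

Step 1: 50 μL brought to 0.2 mL → factor 200/50 = 4
Step 2: 160 μL + 2.4 mL = 2560 μL total → factor 2560/160 = 16
Step 3: 0.75 mL + 8.625 mL = 9.375 mL total → factor 9.375/0.75 = 12.5
Step 4: 500 μL brought to 1000 μL → factor 1000/500 = 2
Dilution factor to tube 1 = 4; to tube 4 = 1600
[tube 1]/[tube 4] = (factor to tube 4)/(factor to tube 1) = 1600/4 = 400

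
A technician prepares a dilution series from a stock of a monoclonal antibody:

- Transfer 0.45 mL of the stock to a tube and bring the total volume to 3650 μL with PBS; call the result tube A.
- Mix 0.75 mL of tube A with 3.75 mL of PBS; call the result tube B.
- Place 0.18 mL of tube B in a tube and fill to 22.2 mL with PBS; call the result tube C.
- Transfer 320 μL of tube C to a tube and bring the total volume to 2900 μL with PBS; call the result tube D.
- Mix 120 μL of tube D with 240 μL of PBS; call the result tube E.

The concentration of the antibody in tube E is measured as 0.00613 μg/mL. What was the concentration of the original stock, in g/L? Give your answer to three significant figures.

1.00 g/L

Step 1: 0.45 mL brought to 3650 μL → factor 3.65/0.45 = 8.1111
Step 2: 0.75 mL + 3.75 mL = 4.5 mL total → factor 4.5/0.75 = 6
Step 3: 0.18 mL brought to 22.2 mL → factor 22.2/0.18 = 123.33
Step 4: 320 μL brought to 2900 μL → factor 2900/320 = 9.0625
Step 5: 120 μL + 240 μL = 360 μL total → factor 360/120 = 3
Overall dilution factor = 8.1111 × 6 × 123.33 × 9.0625 × 3 = 1.6319 × 10^5
Stock = 0.00613 μg/mL × 1.6319 × 10^5 = 1000 μg/mL = 1.00 g/L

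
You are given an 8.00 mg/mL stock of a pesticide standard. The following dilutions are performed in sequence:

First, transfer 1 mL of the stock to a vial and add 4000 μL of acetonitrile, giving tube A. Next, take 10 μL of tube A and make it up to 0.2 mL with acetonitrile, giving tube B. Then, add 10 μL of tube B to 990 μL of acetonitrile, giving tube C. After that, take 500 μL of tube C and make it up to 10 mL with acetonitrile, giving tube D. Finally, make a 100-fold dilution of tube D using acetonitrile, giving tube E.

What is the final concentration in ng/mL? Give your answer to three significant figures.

0.400 ng/mL

Step 1: 1 mL + 4000 μL = 5 mL total → factor 5/1 = 5
Step 2: 10 μL brought to 0.2 mL → factor 200/10 = 20
Step 3: 10 μL + 990 μL = 1000 μL total → factor 1000/10 = 100
Step 4: 500 μL brought to 10 mL → factor 10000/500 = 20
Step 5: 100-fold → factor 100
Overall dilution factor = 5 × 20 × 100 × 20 × 100 = 2 × 10^7
Final = 8.00 mg/mL / 2 × 10^7 = 4.000 × 10^-7 mg/mL = 0.400 ng/mL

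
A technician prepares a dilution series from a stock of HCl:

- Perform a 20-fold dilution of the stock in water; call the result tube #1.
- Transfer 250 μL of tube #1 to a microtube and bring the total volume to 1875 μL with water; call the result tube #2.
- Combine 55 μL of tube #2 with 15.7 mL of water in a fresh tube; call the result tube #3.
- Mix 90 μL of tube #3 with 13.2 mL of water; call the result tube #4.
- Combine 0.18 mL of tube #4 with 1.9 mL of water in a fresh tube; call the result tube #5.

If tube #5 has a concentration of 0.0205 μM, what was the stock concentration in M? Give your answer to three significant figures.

1.50 M

Step 1: 20-fold → factor 20
Step 2: 250 μL brought to 1875 μL → factor 1875/250 = 7.5
Step 3: 55 μL + 15.7 mL = 15755 μL total → factor 15755/55 = 286.45
Step 4: 90 μL + 13.2 mL = 13290 μL total → factor 13290/90 = 147.67
Step 5: 0.18 mL + 1.9 mL = 2.08 mL total → factor 2.08/0.18 = 11.556
Overall dilution factor = 20 × 7.5 × 286.45 × 147.67 × 11.556 = 7.332 × 10^7
Stock = 0.0205 μM × 7.332 × 10^7 = 1.503 × 10^6 μM = 1.50 M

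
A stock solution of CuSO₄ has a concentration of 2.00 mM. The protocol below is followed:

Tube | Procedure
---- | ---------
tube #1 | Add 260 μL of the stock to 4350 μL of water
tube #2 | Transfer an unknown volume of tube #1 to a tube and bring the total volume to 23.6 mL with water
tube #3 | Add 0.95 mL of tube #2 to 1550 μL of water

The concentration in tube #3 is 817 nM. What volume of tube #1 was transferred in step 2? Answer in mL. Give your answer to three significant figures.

0.450 mL

Step 1: 260 μL + 4350 μL = 4610 μL total → factor 4610/260 = 17.731
Step 2: v brought to 23.6 mL → factor = 23.6 mL/v
Step 3: 0.95 mL + 1550 μL = 2.5 mL total → factor 2.5/0.95 = 2.6316
Product of known-step factors = 46.66
Overall factor = 2.00 mM / (817 nM) = 2448
Step-2 factor = 2448 / 46.66 = 52.464
v = 23.6 mL / 52.464 = 0.450 mL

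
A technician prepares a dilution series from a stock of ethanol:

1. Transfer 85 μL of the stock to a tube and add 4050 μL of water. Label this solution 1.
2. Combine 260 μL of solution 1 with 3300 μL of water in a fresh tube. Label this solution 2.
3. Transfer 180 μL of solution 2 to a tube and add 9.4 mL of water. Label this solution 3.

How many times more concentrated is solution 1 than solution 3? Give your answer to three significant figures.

Step 1: 85 μL + 4050 μL = 4135 μL total → factor 4135/85 = 48.647
Step 2: 260 μL + 3300 μL = 3560 μL total → factor 3560/260 = 13.692
Step 3: 180 μL + 9.4 mL = 9580 μL total → factor 9580/180 = 53.222
Dilution factor to solution 1 = 48.647; to solution 3 = 35451
[solution 1]/[solution 3] = (factor to solution 3)/(factor to solution 1) = 35451/48.647 = 729

729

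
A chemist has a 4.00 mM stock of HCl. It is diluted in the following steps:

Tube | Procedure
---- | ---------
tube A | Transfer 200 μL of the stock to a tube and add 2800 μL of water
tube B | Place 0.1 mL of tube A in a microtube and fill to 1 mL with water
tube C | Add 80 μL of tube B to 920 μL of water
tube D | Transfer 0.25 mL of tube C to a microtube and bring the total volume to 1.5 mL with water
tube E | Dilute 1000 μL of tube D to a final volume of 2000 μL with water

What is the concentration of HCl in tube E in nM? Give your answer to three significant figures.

178 nM

Step 1: 200 μL + 2800 μL = 3000 μL total → factor 3000/200 = 15
Step 2: 0.1 mL brought to 1 mL → factor 1/0.1 = 10
Step 3: 80 μL + 920 μL = 1000 μL total → factor 1000/80 = 12.5
Step 4: 0.25 mL brought to 1.5 mL → factor 1.5/0.25 = 6
Step 5: 1000 μL brought to 2000 μL → factor 2000/1000 = 2
Overall dilution factor = 15 × 10 × 12.5 × 6 × 2 = 22500
Final = 4.00 mM / 22500 = 0.0001778 mM = 178 nM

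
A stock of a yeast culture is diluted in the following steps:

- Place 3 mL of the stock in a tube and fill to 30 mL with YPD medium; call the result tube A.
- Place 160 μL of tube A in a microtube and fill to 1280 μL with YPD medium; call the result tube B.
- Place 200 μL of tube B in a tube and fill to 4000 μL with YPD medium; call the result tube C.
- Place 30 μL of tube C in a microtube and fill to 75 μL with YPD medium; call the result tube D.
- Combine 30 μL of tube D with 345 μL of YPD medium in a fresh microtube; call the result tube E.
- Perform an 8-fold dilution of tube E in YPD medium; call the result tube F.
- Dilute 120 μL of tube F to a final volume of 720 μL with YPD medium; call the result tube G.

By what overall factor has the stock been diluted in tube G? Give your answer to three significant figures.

2.40 × 10^6

Step 1: 3 mL brought to 30 mL → factor 30/3 = 10
Step 2: 160 μL brought to 1280 μL → factor 1280/160 = 8
Step 3: 200 μL brought to 4000 μL → factor 4000/200 = 20
Step 4: 30 μL brought to 75 μL → factor 75/30 = 2.5
Step 5: 30 μL + 345 μL = 375 μL total → factor 375/30 = 12.5
Step 6: 8-fold → factor 8
Step 7: 120 μL brought to 720 μL → factor 720/120 = 6
Overall dilution factor = 10 × 8 × 20 × 2.5 × 12.5 × 8 × 6 = 2.4 × 10^6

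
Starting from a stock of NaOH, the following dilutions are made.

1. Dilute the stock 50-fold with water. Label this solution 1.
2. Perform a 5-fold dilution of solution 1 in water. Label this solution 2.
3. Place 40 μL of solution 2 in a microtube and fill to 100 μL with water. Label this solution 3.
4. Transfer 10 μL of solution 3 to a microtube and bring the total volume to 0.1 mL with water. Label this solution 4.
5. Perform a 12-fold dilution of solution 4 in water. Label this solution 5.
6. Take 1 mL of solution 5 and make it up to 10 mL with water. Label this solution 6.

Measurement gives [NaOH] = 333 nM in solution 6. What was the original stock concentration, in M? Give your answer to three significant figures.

Step 1: 50-fold → factor 50
Step 2: 5-fold → factor 5
Step 3: 40 μL brought to 100 μL → factor 100/40 = 2.5
Step 4: 10 μL brought to 0.1 mL → factor 100/10 = 10
Step 5: 12-fold → factor 12
Step 6: 1 mL brought to 10 mL → factor 10/1 = 10
Overall dilution factor = 50 × 5 × 2.5 × 10 × 12 × 10 = 7.5 × 10^5
Stock = 333 nM × 7.5 × 10^5 = 2.498 × 10^8 nM = 0.250 M

0.250 M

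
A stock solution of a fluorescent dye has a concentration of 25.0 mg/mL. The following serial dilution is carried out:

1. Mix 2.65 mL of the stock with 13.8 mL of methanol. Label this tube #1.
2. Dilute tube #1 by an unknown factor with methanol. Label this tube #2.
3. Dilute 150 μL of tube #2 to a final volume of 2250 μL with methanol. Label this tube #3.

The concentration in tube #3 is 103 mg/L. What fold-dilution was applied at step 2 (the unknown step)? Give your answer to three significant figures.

Step 1: 2.65 mL + 13.8 mL = 16.45 mL total → factor 16.45/2.65 = 6.2075
Step 2: unknown factor x
Step 3: 150 μL brought to 2250 μL → factor 2250/150 = 15
Product of known-step factors = 93.113
Overall factor = 25.0 mg/mL / (103 mg/L) = 242.72
x = 242.72 / 93.113 = 2.61

2.61-fold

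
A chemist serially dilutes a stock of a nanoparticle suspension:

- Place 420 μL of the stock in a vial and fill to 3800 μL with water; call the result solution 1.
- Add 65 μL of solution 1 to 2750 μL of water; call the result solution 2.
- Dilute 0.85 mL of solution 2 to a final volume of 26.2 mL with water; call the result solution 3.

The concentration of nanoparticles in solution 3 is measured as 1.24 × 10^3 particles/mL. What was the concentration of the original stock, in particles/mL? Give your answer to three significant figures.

Step 1: 420 μL brought to 3800 μL → factor 3800/420 = 9.0476
Step 2: 65 μL + 2750 μL = 2815 μL total → factor 2815/65 = 43.308
Step 3: 0.85 mL brought to 26.2 mL → factor 26.2/0.85 = 30.824
Overall dilution factor = 9.0476 × 43.308 × 30.824 = 12078
Stock = 1.24 × 10^3 particles/mL × 12078 = 1.50 × 10^7 particles/mL

1.50 × 10^7 particles/mL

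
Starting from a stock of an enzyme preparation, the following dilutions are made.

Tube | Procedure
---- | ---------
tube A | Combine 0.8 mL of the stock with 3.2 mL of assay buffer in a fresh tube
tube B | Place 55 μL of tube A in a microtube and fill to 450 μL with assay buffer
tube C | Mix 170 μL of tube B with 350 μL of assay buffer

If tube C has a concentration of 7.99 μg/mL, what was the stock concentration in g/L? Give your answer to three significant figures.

1.00 g/L

Step 1: 0.8 mL + 3.2 mL = 4 mL total → factor 4/0.8 = 5
Step 2: 55 μL brought to 450 μL → factor 450/55 = 8.1818
Step 3: 170 μL + 350 μL = 520 μL total → factor 520/170 = 3.0588
Overall dilution factor = 5 × 8.1818 × 3.0588 = 125.13
Stock = 7.99 μg/mL × 125.13 = 999.8 μg/mL = 1.00 g/L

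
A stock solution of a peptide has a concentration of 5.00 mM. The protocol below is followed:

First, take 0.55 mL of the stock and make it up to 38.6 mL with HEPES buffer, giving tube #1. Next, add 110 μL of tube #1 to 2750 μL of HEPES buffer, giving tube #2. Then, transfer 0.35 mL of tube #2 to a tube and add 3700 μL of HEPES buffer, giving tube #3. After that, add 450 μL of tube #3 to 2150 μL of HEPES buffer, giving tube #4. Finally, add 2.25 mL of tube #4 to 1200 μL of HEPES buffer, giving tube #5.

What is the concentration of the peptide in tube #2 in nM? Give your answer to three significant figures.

Step 1: 0.55 mL brought to 38.6 mL → factor 38.6/0.55 = 70.182
Step 2: 110 μL + 2750 μL = 2860 μL total → factor 2860/110 = 26
Dilution factor through tube #2 = 70.182 × 26 = 1824.7
[tube #2] = 5.00 mM / 1824.7 = 0.002740 mM = 2.74 × 10^3 nM

2.74 × 10^3 nM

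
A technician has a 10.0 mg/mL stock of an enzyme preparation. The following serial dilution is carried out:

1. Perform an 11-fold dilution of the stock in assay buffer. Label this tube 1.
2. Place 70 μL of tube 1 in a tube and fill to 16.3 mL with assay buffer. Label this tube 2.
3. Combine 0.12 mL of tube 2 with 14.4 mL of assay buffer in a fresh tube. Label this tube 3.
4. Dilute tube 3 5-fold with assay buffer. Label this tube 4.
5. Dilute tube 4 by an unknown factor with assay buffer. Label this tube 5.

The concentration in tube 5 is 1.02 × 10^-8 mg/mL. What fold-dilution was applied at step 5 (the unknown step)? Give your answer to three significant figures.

Step 1: 11-fold → factor 11
Step 2: 70 μL brought to 16.3 mL → factor 16300/70 = 232.86
Step 3: 0.12 mL + 14.4 mL = 14.52 mL total → factor 14.52/0.12 = 121
Step 4: 5-fold → factor 5
Step 5: unknown factor x
Product of known-step factors = 1.5497 × 10^6
Overall factor = 10.0 mg/mL / (1.02 × 10^-8 mg/mL) = 9.8039 × 10^8
x = 9.8039 × 10^8 / 1.5497 × 10^6 = 633

633-fold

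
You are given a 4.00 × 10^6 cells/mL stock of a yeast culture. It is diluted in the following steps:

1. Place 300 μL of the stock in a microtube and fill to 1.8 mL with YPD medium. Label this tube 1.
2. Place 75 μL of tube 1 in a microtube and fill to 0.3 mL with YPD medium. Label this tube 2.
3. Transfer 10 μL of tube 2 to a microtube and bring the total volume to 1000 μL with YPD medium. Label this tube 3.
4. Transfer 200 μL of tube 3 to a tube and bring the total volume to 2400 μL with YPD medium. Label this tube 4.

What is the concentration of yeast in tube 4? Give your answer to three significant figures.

139 cells/mL

Step 1: 300 μL brought to 1.8 mL → factor 1800/300 = 6
Step 2: 75 μL brought to 0.3 mL → factor 300/75 = 4
Step 3: 10 μL brought to 1000 μL → factor 1000/10 = 100
Step 4: 200 μL brought to 2400 μL → factor 2400/200 = 12
Overall dilution factor = 6 × 4 × 100 × 12 = 28800
Final = 4.00 × 10^6 cells/mL / 28800 = 139 cells/mL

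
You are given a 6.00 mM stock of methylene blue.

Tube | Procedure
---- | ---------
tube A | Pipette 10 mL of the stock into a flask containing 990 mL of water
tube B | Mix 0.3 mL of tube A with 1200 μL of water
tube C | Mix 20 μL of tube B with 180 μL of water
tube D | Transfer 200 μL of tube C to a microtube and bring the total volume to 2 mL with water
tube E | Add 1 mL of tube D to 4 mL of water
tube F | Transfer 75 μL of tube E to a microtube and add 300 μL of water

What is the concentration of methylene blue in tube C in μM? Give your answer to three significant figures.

1.20 μM

Step 1: 10 mL + 990 mL = 1000 mL total → factor 1000/10 = 100
Step 2: 0.3 mL + 1200 μL = 1.5 mL total → factor 1.5/0.3 = 5
Step 3: 20 μL + 180 μL = 200 μL total → factor 200/20 = 10
Dilution factor through tube C = 100 × 5 × 10 = 5000
[tube C] = 6.00 mM / 5000 = 0.001200 mM = 1.20 μM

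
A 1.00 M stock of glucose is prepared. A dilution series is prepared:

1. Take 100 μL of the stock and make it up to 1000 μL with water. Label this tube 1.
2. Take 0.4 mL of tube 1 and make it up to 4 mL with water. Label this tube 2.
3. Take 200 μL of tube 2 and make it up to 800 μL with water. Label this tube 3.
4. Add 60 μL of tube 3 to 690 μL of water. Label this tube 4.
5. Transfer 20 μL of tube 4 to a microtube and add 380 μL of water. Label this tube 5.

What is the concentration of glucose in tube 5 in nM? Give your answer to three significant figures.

1.00 × 10^4 nM

Step 1: 100 μL brought to 1000 μL → factor 1000/100 = 10
Step 2: 0.4 mL brought to 4 mL → factor 4/0.4 = 10
Step 3: 200 μL brought to 800 μL → factor 800/200 = 4
Step 4: 60 μL + 690 μL = 750 μL total → factor 750/60 = 12.5
Step 5: 20 μL + 380 μL = 400 μL total → factor 400/20 = 20
Overall dilution factor = 10 × 10 × 4 × 12.5 × 20 = 1 × 10^5
Final = 1.00 M / 1 × 10^5 = 1.000 × 10^-5 M = 1.00 × 10^4 nM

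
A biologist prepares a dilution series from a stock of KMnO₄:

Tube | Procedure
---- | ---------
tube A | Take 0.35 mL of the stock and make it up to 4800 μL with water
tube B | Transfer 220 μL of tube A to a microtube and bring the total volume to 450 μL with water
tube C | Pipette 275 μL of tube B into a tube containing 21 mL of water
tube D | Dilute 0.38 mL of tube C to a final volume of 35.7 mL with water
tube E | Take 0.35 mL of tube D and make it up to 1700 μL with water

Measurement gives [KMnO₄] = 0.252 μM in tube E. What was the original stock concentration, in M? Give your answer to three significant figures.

0.250 M

Step 1: 0.35 mL brought to 4800 μL → factor 4.8/0.35 = 13.714
Step 2: 220 μL brought to 450 μL → factor 450/220 = 2.0455
Step 3: 275 μL + 21 mL = 21275 μL total → factor 21275/275 = 77.364
Step 4: 0.38 mL brought to 35.7 mL → factor 35.7/0.38 = 93.947
Step 5: 0.35 mL brought to 1700 μL → factor 1.7/0.35 = 4.8571
Overall dilution factor = 13.714 × 2.0455 × 77.364 × 93.947 × 4.8571 = 9.903 × 10^5
Stock = 0.252 μM × 9.903 × 10^5 = 2.496 × 10^5 μM = 0.250 M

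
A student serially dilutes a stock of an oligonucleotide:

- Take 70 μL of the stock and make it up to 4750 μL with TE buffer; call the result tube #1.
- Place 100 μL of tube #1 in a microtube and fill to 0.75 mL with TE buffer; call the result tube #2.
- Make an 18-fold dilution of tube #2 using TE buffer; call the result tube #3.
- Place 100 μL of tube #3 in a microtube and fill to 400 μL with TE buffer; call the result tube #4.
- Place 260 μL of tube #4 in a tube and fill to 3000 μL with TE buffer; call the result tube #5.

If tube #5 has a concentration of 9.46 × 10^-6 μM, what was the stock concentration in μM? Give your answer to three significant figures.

4.00 μM

Step 1: 70 μL brought to 4750 μL → factor 4750/70 = 67.857
Step 2: 100 μL brought to 0.75 mL → factor 750/100 = 7.5
Step 3: 18-fold → factor 18
Step 4: 100 μL brought to 400 μL → factor 400/100 = 4
Step 5: 260 μL brought to 3000 μL → factor 3000/260 = 11.538
Overall dilution factor = 67.857 × 7.5 × 18 × 4 × 11.538 = 4.228 × 10^5
Stock = 9.46 × 10^-6 μM × 4.228 × 10^5 = 4.00 μM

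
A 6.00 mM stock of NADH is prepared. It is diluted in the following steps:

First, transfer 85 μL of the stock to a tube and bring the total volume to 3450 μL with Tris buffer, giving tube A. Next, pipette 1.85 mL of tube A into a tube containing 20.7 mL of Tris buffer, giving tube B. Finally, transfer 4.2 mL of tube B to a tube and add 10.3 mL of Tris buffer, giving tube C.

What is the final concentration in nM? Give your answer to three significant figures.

Step 1: 85 μL brought to 3450 μL → factor 3450/85 = 40.588
Step 2: 1.85 mL + 20.7 mL = 22.55 mL total → factor 22.55/1.85 = 12.189
Step 3: 4.2 mL + 10.3 mL = 14.5 mL total → factor 14.5/4.2 = 3.4524
Overall dilution factor = 40.588 × 12.189 × 3.4524 = 1708
Final = 6.00 mM / 1708 = 0.003513 mM = 3.51 × 10^3 nM

3.51 × 10^3 nM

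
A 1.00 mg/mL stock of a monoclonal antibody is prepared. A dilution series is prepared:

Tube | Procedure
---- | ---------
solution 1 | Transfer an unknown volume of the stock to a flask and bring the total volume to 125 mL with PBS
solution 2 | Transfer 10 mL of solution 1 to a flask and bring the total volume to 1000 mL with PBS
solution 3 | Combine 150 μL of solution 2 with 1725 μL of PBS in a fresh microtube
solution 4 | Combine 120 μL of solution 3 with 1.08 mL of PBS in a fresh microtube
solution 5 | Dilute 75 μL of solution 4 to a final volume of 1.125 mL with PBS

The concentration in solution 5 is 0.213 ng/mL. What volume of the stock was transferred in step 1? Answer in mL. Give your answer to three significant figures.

4.99 mL

Step 1: v brought to 125 mL → factor = 125 mL/v
Step 2: 10 mL brought to 1000 mL → factor 1000/10 = 100
Step 3: 150 μL + 1725 μL = 1875 μL total → factor 1875/150 = 12.5
Step 4: 120 μL + 1.08 mL = 1200 μL total → factor 1200/120 = 10
Step 5: 75 μL brought to 1.125 mL → factor 1125/75 = 15
Product of known-step factors = 1.875 × 10^5
Overall factor = 1.00 mg/mL / (0.213 ng/mL) = 4.6948 × 10^6
Step-1 factor = 4.6948 × 10^6 / 1.875 × 10^5 = 25.039
v = 125 mL / 25.039 = 4.99 mL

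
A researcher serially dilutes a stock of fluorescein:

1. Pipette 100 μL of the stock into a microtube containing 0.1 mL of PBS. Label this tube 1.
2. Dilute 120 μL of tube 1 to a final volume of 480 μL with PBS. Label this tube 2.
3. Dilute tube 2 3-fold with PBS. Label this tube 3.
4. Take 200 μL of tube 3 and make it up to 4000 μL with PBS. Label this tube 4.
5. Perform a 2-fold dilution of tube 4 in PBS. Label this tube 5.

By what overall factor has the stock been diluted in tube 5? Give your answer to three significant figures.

Step 1: 100 μL + 0.1 mL = 200 μL total → factor 200/100 = 2
Step 2: 120 μL brought to 480 μL → factor 480/120 = 4
Step 3: 3-fold → factor 3
Step 4: 200 μL brought to 4000 μL → factor 4000/200 = 20
Step 5: 2-fold → factor 2
Overall dilution factor = 2 × 4 × 3 × 20 × 2 = 960

960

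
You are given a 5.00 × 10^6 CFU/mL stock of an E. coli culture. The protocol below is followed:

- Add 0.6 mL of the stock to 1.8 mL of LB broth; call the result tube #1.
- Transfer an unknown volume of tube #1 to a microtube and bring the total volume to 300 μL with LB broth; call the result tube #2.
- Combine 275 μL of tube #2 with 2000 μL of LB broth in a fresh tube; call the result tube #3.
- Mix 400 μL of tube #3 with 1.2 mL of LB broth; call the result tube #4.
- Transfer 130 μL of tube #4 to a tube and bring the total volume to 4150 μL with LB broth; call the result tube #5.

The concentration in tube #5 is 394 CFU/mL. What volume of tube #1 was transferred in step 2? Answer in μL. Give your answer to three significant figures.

99.9 μL

Step 1: 0.6 mL + 1.8 mL = 2.4 mL total → factor 2.4/0.6 = 4
Step 2: v brought to 300 μL → factor = 300 μL/v
Step 3: 275 μL + 2000 μL = 2275 μL total → factor 2275/275 = 8.2727
Step 4: 400 μL + 1.2 mL = 1600 μL total → factor 1600/400 = 4
Step 5: 130 μL brought to 4150 μL → factor 4150/130 = 31.923
Product of known-step factors = 4225.5
Overall factor = 5.00 × 10^6 CFU/mL / (394 CFU/mL) = 12690
Step-2 factor = 12690 / 4225.5 = 3.0033
v = 300 μL / 3.0033 = 99.9 μL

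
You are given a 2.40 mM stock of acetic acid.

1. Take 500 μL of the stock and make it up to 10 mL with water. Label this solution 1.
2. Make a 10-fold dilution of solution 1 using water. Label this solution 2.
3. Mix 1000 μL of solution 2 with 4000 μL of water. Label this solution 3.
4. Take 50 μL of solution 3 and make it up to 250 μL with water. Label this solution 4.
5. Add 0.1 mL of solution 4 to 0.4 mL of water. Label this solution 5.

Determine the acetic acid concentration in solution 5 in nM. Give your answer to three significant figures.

96.0 nM

Step 1: 500 μL brought to 10 mL → factor 10000/500 = 20
Step 2: 10-fold → factor 10
Step 3: 1000 μL + 4000 μL = 5000 μL total → factor 5000/1000 = 5
Step 4: 50 μL brought to 250 μL → factor 250/50 = 5
Step 5: 0.1 mL + 0.4 mL = 0.5 mL total → factor 0.5/0.1 = 5
Overall dilution factor = 20 × 10 × 5 × 5 × 5 = 25000
Final = 2.40 mM / 25000 = 9.600 × 10^-5 mM = 96.0 nM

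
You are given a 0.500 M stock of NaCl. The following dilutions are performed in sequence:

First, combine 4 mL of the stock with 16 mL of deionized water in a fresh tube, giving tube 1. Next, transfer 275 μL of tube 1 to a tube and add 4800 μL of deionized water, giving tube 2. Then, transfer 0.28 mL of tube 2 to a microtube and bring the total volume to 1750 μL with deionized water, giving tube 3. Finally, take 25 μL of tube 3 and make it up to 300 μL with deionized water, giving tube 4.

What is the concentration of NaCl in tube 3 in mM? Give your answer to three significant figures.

Step 1: 4 mL + 16 mL = 20 mL total → factor 20/4 = 5
Step 2: 275 μL + 4800 μL = 5075 μL total → factor 5075/275 = 18.455
Step 3: 0.28 mL brought to 1750 μL → factor 1.75/0.28 = 6.25
Dilution factor through tube 3 = 5 × 18.455 × 6.25 = 576.7
[tube 3] = 0.500 M / 576.7 = 0.0008670 M = 0.867 mM

0.867 mM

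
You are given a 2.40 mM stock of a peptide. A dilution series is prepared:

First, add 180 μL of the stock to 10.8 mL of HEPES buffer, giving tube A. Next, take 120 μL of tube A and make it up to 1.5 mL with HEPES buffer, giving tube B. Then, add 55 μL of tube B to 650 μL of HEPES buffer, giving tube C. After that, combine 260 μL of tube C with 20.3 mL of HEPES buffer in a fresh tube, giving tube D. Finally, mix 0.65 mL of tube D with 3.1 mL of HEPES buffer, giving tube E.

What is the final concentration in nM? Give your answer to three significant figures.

0.538 nM

Step 1: 180 μL + 10.8 mL = 10980 μL total → factor 10980/180 = 61
Step 2: 120 μL brought to 1.5 mL → factor 1500/120 = 12.5
Step 3: 55 μL + 650 μL = 705 μL total → factor 705/55 = 12.818
Step 4: 260 μL + 20.3 mL = 20560 μL total → factor 20560/260 = 79.077
Step 5: 0.65 mL + 3.1 mL = 3.75 mL total → factor 3.75/0.65 = 5.7692
Overall dilution factor = 61 × 12.5 × 12.818 × 79.077 × 5.7692 = 4.459 × 10^6
Final = 2.40 mM / 4.459 × 10^6 = 5.382 × 10^-7 mM = 0.538 nM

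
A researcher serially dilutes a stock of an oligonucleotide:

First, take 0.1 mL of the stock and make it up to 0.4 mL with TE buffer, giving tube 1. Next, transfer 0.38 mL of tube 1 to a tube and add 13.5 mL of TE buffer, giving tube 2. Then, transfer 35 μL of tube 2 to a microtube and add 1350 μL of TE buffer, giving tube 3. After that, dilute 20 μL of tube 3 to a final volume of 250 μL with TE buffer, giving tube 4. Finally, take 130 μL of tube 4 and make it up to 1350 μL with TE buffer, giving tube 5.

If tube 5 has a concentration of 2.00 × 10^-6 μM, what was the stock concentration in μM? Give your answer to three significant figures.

1.50 μM

Step 1: 0.1 mL brought to 0.4 mL → factor 0.4/0.1 = 4
Step 2: 0.38 mL + 13.5 mL = 13.88 mL total → factor 13.88/0.38 = 36.526
Step 3: 35 μL + 1350 μL = 1385 μL total → factor 1385/35 = 39.571
Step 4: 20 μL brought to 250 μL → factor 250/20 = 12.5
Step 5: 130 μL brought to 1350 μL → factor 1350/130 = 10.385
Overall dilution factor = 4 × 36.526 × 39.571 × 12.5 × 10.385 = 7.505 × 10^5
Stock = 2.00 × 10^-6 μM × 7.505 × 10^5 = 1.50 μM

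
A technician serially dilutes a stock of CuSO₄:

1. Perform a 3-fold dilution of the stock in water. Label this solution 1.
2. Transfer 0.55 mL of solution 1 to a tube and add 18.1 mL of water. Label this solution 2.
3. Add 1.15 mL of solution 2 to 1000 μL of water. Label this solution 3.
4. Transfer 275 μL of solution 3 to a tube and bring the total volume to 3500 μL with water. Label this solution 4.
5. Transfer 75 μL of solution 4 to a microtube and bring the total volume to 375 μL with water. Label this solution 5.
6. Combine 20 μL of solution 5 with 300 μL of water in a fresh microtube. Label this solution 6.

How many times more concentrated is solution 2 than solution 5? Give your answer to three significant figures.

Step 1: 3-fold → factor 3
Step 2: 0.55 mL + 18.1 mL = 18.65 mL total → factor 18.65/0.55 = 33.909
Step 3: 1.15 mL + 1000 μL = 2.15 mL total → factor 2.15/1.15 = 1.8696
Step 4: 275 μL brought to 3500 μL → factor 3500/275 = 12.727
Step 5: 75 μL brought to 375 μL → factor 375/75 = 5
Dilution factor to solution 2 = 101.73; to solution 5 = 12103
[solution 2]/[solution 5] = (factor to solution 5)/(factor to solution 2) = 12103/101.73 = 119

119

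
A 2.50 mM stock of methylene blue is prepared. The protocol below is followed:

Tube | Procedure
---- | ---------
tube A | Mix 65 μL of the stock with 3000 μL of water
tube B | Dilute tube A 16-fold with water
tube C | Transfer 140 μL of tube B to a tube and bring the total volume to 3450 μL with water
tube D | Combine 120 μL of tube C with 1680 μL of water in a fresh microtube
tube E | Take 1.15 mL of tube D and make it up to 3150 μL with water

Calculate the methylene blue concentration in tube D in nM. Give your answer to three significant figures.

Step 1: 65 μL + 3000 μL = 3065 μL total → factor 3065/65 = 47.154
Step 2: 16-fold → factor 16
Step 3: 140 μL brought to 3450 μL → factor 3450/140 = 24.643
Step 4: 120 μL + 1680 μL = 1800 μL total → factor 1800/120 = 15
Dilution factor through tube D = 47.154 × 16 × 24.643 × 15 = 2.7888 × 10^5
[tube D] = 2.50 mM / 2.7888 × 10^5 = 8.964 × 10^-6 mM = 8.96 nM

8.96 nM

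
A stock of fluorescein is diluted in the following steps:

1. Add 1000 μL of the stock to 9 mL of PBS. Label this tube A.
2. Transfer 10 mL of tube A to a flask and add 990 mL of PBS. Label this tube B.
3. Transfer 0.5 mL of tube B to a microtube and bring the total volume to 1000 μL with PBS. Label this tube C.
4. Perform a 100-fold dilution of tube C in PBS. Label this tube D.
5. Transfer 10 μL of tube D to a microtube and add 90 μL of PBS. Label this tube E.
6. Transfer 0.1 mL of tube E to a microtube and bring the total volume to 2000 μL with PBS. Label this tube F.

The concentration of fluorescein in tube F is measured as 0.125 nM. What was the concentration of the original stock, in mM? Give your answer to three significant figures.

Step 1: 1000 μL + 9 mL = 10000 μL total → factor 10000/1000 = 10
Step 2: 10 mL + 990 mL = 1000 mL total → factor 1000/10 = 100
Step 3: 0.5 mL brought to 1000 μL → factor 1/0.5 = 2
Step 4: 100-fold → factor 100
Step 5: 10 μL + 90 μL = 100 μL total → factor 100/10 = 10
Step 6: 0.1 mL brought to 2000 μL → factor 2/0.1 = 20
Overall dilution factor = 10 × 100 × 2 × 100 × 10 × 20 = 4 × 10^7
Stock = 0.125 nM × 4 × 10^7 = 5.000 × 10^6 nM = 5.00 mM

5.00 mM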